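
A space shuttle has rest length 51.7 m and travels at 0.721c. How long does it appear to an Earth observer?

Proper length L₀ = 51.7 m
γ = 1/√(1 - 0.721²) = 1.44314
L = L₀/γ = 51.7/1.44314 = 35.82 m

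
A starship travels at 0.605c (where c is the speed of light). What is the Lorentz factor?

v/c = 0.605, so (v/c)² = 0.366025
1 - (v/c)² = 0.633975
γ = 1/√(0.633975) = 1.256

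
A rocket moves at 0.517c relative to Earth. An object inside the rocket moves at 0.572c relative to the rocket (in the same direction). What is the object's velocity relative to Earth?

u = (u' + v)/(1 + u'v/c²)
Numerator: 0.572 + 0.517 = 1.089
Denominator: 1 + 0.295724 = 1.295724
u = 1.089/1.295724 = 0.8405c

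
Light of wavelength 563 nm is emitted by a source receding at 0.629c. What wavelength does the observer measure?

β = 0.629
Wavelength Doppler factor = √(1.629/0.371) = √(4.3908) = 2.0954
λ_obs = 563 × 2.0954 = 1180 nm (redshift)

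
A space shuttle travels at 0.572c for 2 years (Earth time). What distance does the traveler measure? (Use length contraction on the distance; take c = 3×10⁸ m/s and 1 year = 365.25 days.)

Earth distance: d = v × t = 0.572c × 2 yr = 1.083×10¹⁶ m
γ = 1.219
d' = d/γ = 1.083×10¹⁶/1.219 = 8.884×10¹⁵ m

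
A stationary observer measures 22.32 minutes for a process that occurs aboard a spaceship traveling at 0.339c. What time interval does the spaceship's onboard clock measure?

Dilated time Δt = 22.32 minutes
γ = 1/√(1 - 0.339²) = 1.063
Δt₀ = Δt/γ = 22.32/1.063 = 21.00 minutes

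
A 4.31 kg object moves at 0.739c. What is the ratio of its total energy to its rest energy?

E = γmc², E₀ = mc²
E/E₀ = γ = 1/√(1 - 0.739²) = 1.484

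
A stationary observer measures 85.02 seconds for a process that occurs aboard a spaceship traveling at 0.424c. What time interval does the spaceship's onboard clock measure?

Dilated time Δt = 85.02 seconds
γ = 1/√(1 - 0.424²) = 1.1042
Δt₀ = Δt/γ = 85.02/1.1042 = 77.00 seconds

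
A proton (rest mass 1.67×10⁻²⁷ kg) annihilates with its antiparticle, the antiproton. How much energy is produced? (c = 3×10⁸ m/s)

Both particles have the same rest mass, so total mass = 2m
E = 2m·c² = 2 × 1.67×10⁻²⁷ × (3×10⁸)²
= 2 × 1.67×10⁻²⁷ × 9×10¹⁶
= 3.006×10⁻¹⁰ J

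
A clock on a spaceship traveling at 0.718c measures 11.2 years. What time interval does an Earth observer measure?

Proper time Δt₀ = 11.2 years
γ = 1/√(1 - 0.718²) = 1.437
Δt = γΔt₀ = 1.437 × 11.2 = 16.09 years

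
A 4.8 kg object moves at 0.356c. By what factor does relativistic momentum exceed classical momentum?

p_rel = γmv, p_class = mv
Ratio = γ = 1/√(1 - 0.356²) = 1.070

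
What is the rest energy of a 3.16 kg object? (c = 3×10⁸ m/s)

c² = (3×10⁸)² = 9.000×10¹⁶ m²/s²
E₀ = mc² = 3.16 × 9.000×10¹⁶ = 2.844×10¹⁷ J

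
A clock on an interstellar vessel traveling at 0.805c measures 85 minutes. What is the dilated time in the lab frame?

Proper time Δt₀ = 85 minutes
γ = 1/√(1 - 0.805²) = 1.686
Δt = γΔt₀ = 1.686 × 85 = 143.3 minutes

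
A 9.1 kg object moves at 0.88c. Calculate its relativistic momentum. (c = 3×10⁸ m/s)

γ = 1/√(1 - 0.88²) = 2.1054
v = 0.88 × 3×10⁸ = 2.640×10⁸ m/s
p = γmv = 2.1054 × 9.1 × 2.640×10⁸ = 5.058×10⁹ kg·m/s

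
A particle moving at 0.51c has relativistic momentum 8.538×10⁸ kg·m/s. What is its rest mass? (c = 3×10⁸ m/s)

γ = 1/√(1 - 0.51²) = 1.1626
v = 0.51 × 3×10⁸ = 1.530×10⁸ m/s
m = p/(γv) = 8.538×10⁸/(1.1626 × 1.530×10⁸) = 4.800 kg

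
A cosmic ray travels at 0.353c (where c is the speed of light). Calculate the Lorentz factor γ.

v/c = 0.353, so (v/c)² = 0.124609
1 - (v/c)² = 0.875391
γ = 1/√(0.875391) = 1.069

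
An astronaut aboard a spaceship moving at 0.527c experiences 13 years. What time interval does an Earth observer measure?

Proper time Δt₀ = 13 years
γ = 1/√(1 - 0.527²) = 1.177
Δt = γΔt₀ = 1.177 × 13 = 15.30 years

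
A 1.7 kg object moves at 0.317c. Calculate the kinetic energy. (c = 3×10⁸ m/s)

γ = 1/√(1 - 0.317²) = 1.05438
γ - 1 = 0.05438
KE = (γ-1)mc² = 0.05438 × 1.7 × (3×10⁸)² = 8.320×10¹⁵ J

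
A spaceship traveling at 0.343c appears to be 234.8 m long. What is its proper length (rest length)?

Contracted length L = 234.8 m
γ = 1/√(1 - 0.343²) = 1.0646
L₀ = γL = 1.0646 × 234.8 = 250.0 m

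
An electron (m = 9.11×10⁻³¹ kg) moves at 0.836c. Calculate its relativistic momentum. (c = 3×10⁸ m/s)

γ = 1/√(1 - 0.836²) = 1.8224
v = 0.836 × 3×10⁸ = 2.508×10⁸ m/s
p = γmv = 1.8224 × 9.11×10⁻³¹ × 2.508×10⁸ = 4.164×10⁻²² kg·m/s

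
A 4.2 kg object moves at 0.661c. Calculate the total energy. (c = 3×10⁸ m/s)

γ = 1/√(1 - 0.661²) = 1.3326
mc² = 4.2 × (3×10⁸)² = 3.780×10¹⁷ J
E = γmc² = 1.3326 × 3.780×10¹⁷ = 5.037×10¹⁷ J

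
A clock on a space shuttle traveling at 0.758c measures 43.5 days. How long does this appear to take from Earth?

Proper time Δt₀ = 43.5 days
γ = 1/√(1 - 0.758²) = 1.533
Δt = γΔt₀ = 1.533 × 43.5 = 66.69 days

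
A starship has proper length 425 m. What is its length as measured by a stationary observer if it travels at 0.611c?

Proper length L₀ = 425 m
γ = 1/√(1 - 0.611²) = 1.2632
L = L₀/γ = 425/1.2632 = 336.4 m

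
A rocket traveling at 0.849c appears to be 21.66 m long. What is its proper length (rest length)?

Contracted length L = 21.66 m
γ = 1/√(1 - 0.849²) = 1.8925
L₀ = γL = 1.8925 × 21.66 = 40.99 m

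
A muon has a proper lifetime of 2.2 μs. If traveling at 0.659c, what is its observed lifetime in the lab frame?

Proper lifetime τ₀ = 2.2 μs
γ = 1/√(1 - 0.659²) = 1.3295
τ = γτ₀ = 1.3295 × 2.2 μs = 2.925 μs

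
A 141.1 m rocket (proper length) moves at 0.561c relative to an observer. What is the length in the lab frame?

Proper length L₀ = 141.1 m
γ = 1/√(1 - 0.561²) = 1.208
L = L₀/γ = 141.1/1.208 = 116.8 m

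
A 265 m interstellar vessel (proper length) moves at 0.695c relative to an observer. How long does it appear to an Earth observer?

Proper length L₀ = 265 m
γ = 1/√(1 - 0.695²) = 1.391
L = L₀/γ = 265/1.391 = 190.5 m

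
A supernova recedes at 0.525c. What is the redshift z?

β = 0.525
(1+β)/(1-β) = 1.525/0.475 = 3.2105
√(3.2105) = 1.7918
z = 1.7918 - 1 = 0.7918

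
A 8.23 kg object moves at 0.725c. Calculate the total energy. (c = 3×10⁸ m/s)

γ = 1/√(1 - 0.725²) = 1.452
mc² = 8.23 × (3×10⁸)² = 7.407×10¹⁷ J
E = γmc² = 1.452 × 7.407×10¹⁷ = 1.075×10¹⁸ J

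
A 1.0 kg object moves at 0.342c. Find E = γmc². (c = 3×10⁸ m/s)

γ = 1/√(1 - 0.342²) = 1.0642
mc² = 1.0 × (3×10⁸)² = 9.000×10¹⁶ J
E = γmc² = 1.0642 × 9.000×10¹⁶ = 9.578×10¹⁶ J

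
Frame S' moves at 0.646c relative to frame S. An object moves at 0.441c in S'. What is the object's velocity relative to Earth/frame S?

u = (u' + v)/(1 + u'v/c²)
Numerator: 0.441 + 0.646 = 1.087
Denominator: 1 + 0.284886 = 1.284886
u = 1.087/1.284886 = 0.8460c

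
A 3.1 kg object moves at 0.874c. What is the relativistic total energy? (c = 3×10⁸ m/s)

γ = 1/√(1 - 0.874²) = 2.058
mc² = 3.1 × (3×10⁸)² = 2.790×10¹⁷ J
E = γmc² = 2.058 × 2.790×10¹⁷ = 5.742×10¹⁷ J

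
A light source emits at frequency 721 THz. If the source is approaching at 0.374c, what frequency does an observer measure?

β = v/c = 0.374
(1+β)/(1-β) = 1.374/0.626 = 2.1949
Doppler factor = √(2.1949) = 1.4815
f_obs = 721 × 1.4815 = 1068 THz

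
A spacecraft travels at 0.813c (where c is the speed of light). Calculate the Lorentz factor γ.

v/c = 0.813, so (v/c)² = 0.660969
1 - (v/c)² = 0.339031
γ = 1/√(0.339031) = 1.717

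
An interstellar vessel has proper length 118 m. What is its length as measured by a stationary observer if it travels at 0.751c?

Proper length L₀ = 118 m
γ = 1/√(1 - 0.751²) = 1.51446
L = L₀/γ = 118/1.51446 = 77.92 m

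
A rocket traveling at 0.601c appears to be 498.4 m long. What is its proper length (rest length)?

Contracted length L = 498.4 m
γ = 1/√(1 - 0.601²) = 1.2512
L₀ = γL = 1.2512 × 498.4 = 623.6 m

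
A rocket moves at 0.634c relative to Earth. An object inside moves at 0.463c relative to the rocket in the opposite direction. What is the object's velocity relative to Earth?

Object's velocity in rocket frame is u' = -0.463c
u = (u' + v)/(1 + u'v/c²) = (v - 0.463)/(1 - 0.463·v/c²)
Numerator: 0.634 - 0.463 = 0.171
Denominator: 1 - 0.293542 = 0.706458
u = 0.171/0.706458 = 0.2421c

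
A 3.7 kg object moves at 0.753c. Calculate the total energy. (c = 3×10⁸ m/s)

γ = 1/√(1 - 0.753²) = 1.5197
mc² = 3.7 × (3×10⁸)² = 3.330×10¹⁷ J
E = γmc² = 1.5197 × 3.330×10¹⁷ = 5.061×10¹⁷ J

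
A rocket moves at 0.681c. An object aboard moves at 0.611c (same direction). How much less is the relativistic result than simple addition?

Classical: u' + v = 0.611 + 0.681 = 1.292c
Relativistic: u = (0.611 + 0.681)/(1 + 0.416091) = 1.292/1.416091 = 0.9124c
Difference: 1.292 - 0.9124 = 0.3796c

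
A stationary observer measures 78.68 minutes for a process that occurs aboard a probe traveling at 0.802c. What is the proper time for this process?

Dilated time Δt = 78.68 minutes
γ = 1/√(1 - 0.802²) = 1.674
Δt₀ = Δt/γ = 78.68/1.674 = 47.00 minutes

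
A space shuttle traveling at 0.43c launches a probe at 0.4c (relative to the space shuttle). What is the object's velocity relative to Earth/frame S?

u = (u' + v)/(1 + u'v/c²)
Numerator: 0.4 + 0.43 = 0.83
Denominator: 1 + 0.172 = 1.172
u = 0.83/1.172 = 0.7082c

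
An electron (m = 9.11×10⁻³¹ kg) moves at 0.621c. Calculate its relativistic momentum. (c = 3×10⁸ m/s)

γ = 1/√(1 - 0.621²) = 1.2758
v = 0.621 × 3×10⁸ = 1.863×10⁸ m/s
p = γmv = 1.2758 × 9.11×10⁻³¹ × 1.863×10⁸ = 2.165×10⁻²² kg·m/s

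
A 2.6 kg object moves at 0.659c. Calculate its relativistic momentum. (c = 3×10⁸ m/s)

γ = 1/√(1 - 0.659²) = 1.3295
v = 0.659 × 3×10⁸ = 1.977×10⁸ m/s
p = γmv = 1.3295 × 2.6 × 1.977×10⁸ = 6.834×10⁸ kg·m/s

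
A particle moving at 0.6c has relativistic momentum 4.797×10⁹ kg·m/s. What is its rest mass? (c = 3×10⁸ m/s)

γ = 1/√(1 - 0.6²) = 1.250
v = 0.6 × 3×10⁸ = 1.800×10⁸ m/s
m = p/(γv) = 4.797×10⁹/(1.250 × 1.800×10⁸) = 21.32 kg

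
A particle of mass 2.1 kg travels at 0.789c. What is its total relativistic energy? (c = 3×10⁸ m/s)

γ = 1/√(1 - 0.789²) = 1.6276
mc² = 2.1 × (3×10⁸)² = 1.890×10¹⁷ J
E = γmc² = 1.6276 × 1.890×10¹⁷ = 3.076×10¹⁷ J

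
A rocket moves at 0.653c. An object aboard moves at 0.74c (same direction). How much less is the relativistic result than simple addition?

Classical: u' + v = 0.74 + 0.653 = 1.393c
Relativistic: u = (0.74 + 0.653)/(1 + 0.48322) = 1.393/1.48322 = 0.9392c
Difference: 1.393 - 0.9392 = 0.4538c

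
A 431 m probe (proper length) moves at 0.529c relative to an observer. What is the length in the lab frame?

Proper length L₀ = 431 m
γ = 1/√(1 - 0.529²) = 1.1784
L = L₀/γ = 431/1.1784 = 365.8 m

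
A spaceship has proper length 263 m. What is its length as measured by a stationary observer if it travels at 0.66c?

Proper length L₀ = 263 m
γ = 1/√(1 - 0.66²) = 1.331
L = L₀/γ = 263/1.331 = 197.6 m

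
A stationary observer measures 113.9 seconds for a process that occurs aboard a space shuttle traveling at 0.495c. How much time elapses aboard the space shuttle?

Dilated time Δt = 113.9 seconds
γ = 1/√(1 - 0.495²) = 1.1509
Δt₀ = Δt/γ = 113.9/1.1509 = 98.97 seconds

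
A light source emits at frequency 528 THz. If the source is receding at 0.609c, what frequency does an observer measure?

β = v/c = 0.609
(1-β)/(1+β) = 0.391/1.609 = 0.2430
Doppler factor = √(0.2430) = 0.4930
f_obs = 528 × 0.4930 = 260.3 THz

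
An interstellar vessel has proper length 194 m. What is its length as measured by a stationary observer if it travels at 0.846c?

Proper length L₀ = 194 m
γ = 1/√(1 - 0.846²) = 1.876
L = L₀/γ = 194/1.876 = 103.4 m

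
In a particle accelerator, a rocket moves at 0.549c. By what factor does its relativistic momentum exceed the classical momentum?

p_rel = γmv, p_class = mv
Ratio = γ = 1/√(1 - 0.549²)
= 1/√(0.698599) = 1.196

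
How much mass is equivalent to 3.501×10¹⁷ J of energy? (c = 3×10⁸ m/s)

From E = mc², we get m = E/c²
c² = (3×10⁸)² = 9×10¹⁶ m²/s²
m = 3.501×10¹⁷ / 9×10¹⁶ = 3.890 kg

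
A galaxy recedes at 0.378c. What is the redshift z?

β = 0.378
(1+β)/(1-β) = 1.378/0.622 = 2.2154
√(2.2154) = 1.4884
z = 1.4884 - 1 = 0.4884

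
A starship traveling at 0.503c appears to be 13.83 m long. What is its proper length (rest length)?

Contracted length L = 13.83 m
γ = 1/√(1 - 0.503²) = 1.157
L₀ = γL = 1.157 × 13.83 = 16.00 m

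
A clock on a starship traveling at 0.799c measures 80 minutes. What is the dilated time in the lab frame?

Proper time Δt₀ = 80 minutes
γ = 1/√(1 - 0.799²) = 1.663
Δt = γΔt₀ = 1.663 × 80 = 133.0 minutes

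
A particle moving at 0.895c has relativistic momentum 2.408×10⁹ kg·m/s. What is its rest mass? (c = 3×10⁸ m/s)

γ = 1/√(1 - 0.895²) = 2.242
v = 0.895 × 3×10⁸ = 2.685×10⁸ m/s
m = p/(γv) = 2.408×10⁹/(2.242 × 2.685×10⁸) = 4.000 kg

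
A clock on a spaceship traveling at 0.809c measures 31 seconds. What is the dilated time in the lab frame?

Proper time Δt₀ = 31 seconds
γ = 1/√(1 - 0.809²) = 1.7012
Δt = γΔt₀ = 1.7012 × 31 = 52.74 seconds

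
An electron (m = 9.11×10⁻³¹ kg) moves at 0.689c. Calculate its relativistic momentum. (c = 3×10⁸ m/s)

γ = 1/√(1 - 0.689²) = 1.3798
v = 0.689 × 3×10⁸ = 2.067×10⁸ m/s
p = γmv = 1.3798 × 9.11×10⁻³¹ × 2.067×10⁸ = 2.598×10⁻²² kg·m/s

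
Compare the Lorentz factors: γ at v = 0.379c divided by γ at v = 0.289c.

γ₁ = 1/√(1 - 0.379²) = 1.08062
γ₂ = 1/√(1 - 0.289²) = 1.04457
γ₁/γ₂ = 1.08062/1.04457 = 1.035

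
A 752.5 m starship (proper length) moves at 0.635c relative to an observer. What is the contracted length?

Proper length L₀ = 752.5 m
γ = 1/√(1 - 0.635²) = 1.2945
L = L₀/γ = 752.5/1.2945 = 581.3 m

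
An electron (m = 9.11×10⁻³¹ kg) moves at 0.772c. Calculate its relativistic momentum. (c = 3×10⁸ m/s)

γ = 1/√(1 - 0.772²) = 1.573
v = 0.772 × 3×10⁸ = 2.316×10⁸ m/s
p = γmv = 1.573 × 9.11×10⁻³¹ × 2.316×10⁸ = 3.319×10⁻²² kg·m/s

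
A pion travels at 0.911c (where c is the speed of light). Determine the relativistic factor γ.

v/c = 0.911, so (v/c)² = 0.829921
1 - (v/c)² = 0.170079
γ = 1/√(0.170079) = 2.425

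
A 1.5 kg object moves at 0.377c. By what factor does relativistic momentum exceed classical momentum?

p_rel = γmv, p_class = mv
Ratio = γ = 1/√(1 - 0.377²) = 1.080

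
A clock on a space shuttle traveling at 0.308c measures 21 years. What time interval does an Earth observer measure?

Proper time Δt₀ = 21 years
γ = 1/√(1 - 0.308²) = 1.051
Δt = γΔt₀ = 1.051 × 21 = 22.07 years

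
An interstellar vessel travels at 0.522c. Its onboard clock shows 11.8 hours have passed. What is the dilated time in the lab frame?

Proper time Δt₀ = 11.8 hours
γ = 1/√(1 - 0.522²) = 1.172
Δt = γΔt₀ = 1.172 × 11.8 = 13.83 hours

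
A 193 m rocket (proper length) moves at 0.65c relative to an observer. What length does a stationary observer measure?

Proper length L₀ = 193 m
γ = 1/√(1 - 0.65²) = 1.316
L = L₀/γ = 193/1.316 = 146.7 m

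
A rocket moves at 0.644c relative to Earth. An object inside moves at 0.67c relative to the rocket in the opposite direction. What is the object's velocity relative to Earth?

Object's velocity in rocket frame is u' = -0.67c
u = (u' + v)/(1 + u'v/c²) = (v - 0.67)/(1 - 0.67·v/c²)
Numerator: 0.644 - 0.67 = -0.026
Denominator: 1 - 0.43148 = 0.56852
u = -0.026/0.56852 = -0.04573c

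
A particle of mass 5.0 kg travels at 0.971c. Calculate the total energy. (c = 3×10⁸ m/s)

γ = 1/√(1 - 0.971²) = 4.183
mc² = 5.0 × (3×10⁸)² = 4.500×10¹⁷ J
E = γmc² = 4.183 × 4.500×10¹⁷ = 1.882×10¹⁸ J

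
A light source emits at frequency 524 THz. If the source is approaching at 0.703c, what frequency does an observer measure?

β = v/c = 0.703
(1+β)/(1-β) = 1.703/0.297 = 5.734
Doppler factor = √(5.734) = 2.395
f_obs = 524 × 2.395 = 1255 THz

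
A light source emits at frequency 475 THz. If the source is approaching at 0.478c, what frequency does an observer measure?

β = v/c = 0.478
(1+β)/(1-β) = 1.478/0.522 = 2.8314
Doppler factor = √(2.8314) = 1.6827
f_obs = 475 × 1.6827 = 799.3 THz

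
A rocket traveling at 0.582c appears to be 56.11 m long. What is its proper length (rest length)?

Contracted length L = 56.11 m
γ = 1/√(1 - 0.582²) = 1.2297
L₀ = γL = 1.2297 × 56.11 = 69.00 m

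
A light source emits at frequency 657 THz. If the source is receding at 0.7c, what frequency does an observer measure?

β = v/c = 0.7
(1-β)/(1+β) = 0.3/1.7 = 0.1765
Doppler factor = √(0.1765) = 0.4201
f_obs = 657 × 0.4201 = 276.0 THz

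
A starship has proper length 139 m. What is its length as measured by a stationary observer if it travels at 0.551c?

Proper length L₀ = 139 m
γ = 1/√(1 - 0.551²) = 1.198
L = L₀/γ = 139/1.198 = 116.0 m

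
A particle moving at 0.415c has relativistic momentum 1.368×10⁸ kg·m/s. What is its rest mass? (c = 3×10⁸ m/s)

γ = 1/√(1 - 0.415²) = 1.0991
v = 0.415 × 3×10⁸ = 1.245×10⁸ m/s
m = p/(γv) = 1.368×10⁸/(1.0991 × 1.245×10⁸) = 0.9997 kg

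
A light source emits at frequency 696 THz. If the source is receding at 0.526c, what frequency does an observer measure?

β = v/c = 0.526
(1-β)/(1+β) = 0.474/1.526 = 0.3106
Doppler factor = √(0.3106) = 0.5573
f_obs = 696 × 0.5573 = 387.9 THz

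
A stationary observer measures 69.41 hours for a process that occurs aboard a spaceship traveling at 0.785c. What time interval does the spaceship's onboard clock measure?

Dilated time Δt = 69.41 hours
γ = 1/√(1 - 0.785²) = 1.614
Δt₀ = Δt/γ = 69.41/1.614 = 43.00 hours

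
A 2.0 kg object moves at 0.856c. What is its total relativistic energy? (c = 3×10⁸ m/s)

γ = 1/√(1 - 0.856²) = 1.9343
mc² = 2.0 × (3×10⁸)² = 1.800×10¹⁷ J
E = γmc² = 1.9343 × 1.800×10¹⁷ = 3.482×10¹⁷ J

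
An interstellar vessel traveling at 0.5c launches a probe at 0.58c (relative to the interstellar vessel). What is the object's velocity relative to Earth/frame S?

u = (u' + v)/(1 + u'v/c²)
Numerator: 0.58 + 0.5 = 1.08
Denominator: 1 + 0.29 = 1.29
u = 1.08/1.29 = 0.8372c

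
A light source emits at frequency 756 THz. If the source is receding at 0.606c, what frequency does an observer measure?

β = v/c = 0.606
(1-β)/(1+β) = 0.394/1.606 = 0.24533
Doppler factor = √(0.24533) = 0.49531
f_obs = 756 × 0.49531 = 374.5 THz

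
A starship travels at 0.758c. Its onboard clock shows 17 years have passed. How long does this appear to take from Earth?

Proper time Δt₀ = 17 years
γ = 1/√(1 - 0.758²) = 1.533
Δt = γΔt₀ = 1.533 × 17 = 26.06 years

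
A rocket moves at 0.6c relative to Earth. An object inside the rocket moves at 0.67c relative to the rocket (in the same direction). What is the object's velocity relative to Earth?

u = (u' + v)/(1 + u'v/c²)
Numerator: 0.67 + 0.6 = 1.27
Denominator: 1 + 0.402 = 1.402
u = 1.27/1.402 = 0.9058c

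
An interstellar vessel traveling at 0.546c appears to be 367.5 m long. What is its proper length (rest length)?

Contracted length L = 367.5 m
γ = 1/√(1 - 0.546²) = 1.19362
L₀ = γL = 1.19362 × 367.5 = 438.7 m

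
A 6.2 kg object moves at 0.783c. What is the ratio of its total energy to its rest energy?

E = γmc², E₀ = mc²
E/E₀ = γ = 1/√(1 - 0.783²) = 1.608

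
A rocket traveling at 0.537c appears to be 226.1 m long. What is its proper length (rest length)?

Contracted length L = 226.1 m
γ = 1/√(1 - 0.537²) = 1.1854
L₀ = γL = 1.1854 × 226.1 = 268.0 m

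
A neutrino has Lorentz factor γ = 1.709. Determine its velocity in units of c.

From γ = 1/√(1 - v²/c²):
1/γ² = 1/1.709² = 0.3424
v²/c² = 1 - 0.3424 = 0.6576
v/c = √(0.6576) = 0.8109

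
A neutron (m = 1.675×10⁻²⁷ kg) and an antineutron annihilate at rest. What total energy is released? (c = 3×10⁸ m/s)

Both particles have the same rest mass, so total mass = 2m
E = 2m·c² = 2 × 1.675×10⁻²⁷ × (3×10⁸)²
= 2 × 1.675×10⁻²⁷ × 9×10¹⁶
= 3.015×10⁻¹⁰ J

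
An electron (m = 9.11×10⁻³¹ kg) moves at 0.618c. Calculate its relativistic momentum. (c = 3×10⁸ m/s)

γ = 1/√(1 - 0.618²) = 1.272
v = 0.618 × 3×10⁸ = 1.854×10⁸ m/s
p = γmv = 1.272 × 9.11×10⁻³¹ × 1.854×10⁸ = 2.148×10⁻²² kg·m/s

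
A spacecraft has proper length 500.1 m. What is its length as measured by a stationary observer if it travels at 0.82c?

Proper length L₀ = 500.1 m
γ = 1/√(1 - 0.82²) = 1.7471
L = L₀/γ = 500.1/1.7471 = 286.2 m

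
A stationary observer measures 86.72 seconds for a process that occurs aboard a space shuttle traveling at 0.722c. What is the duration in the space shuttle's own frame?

Dilated time Δt = 86.72 seconds
γ = 1/√(1 - 0.722²) = 1.4453
Δt₀ = Δt/γ = 86.72/1.4453 = 60.00 seconds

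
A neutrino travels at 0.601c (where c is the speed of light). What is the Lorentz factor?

v/c = 0.601, so (v/c)² = 0.361201
1 - (v/c)² = 0.638799
γ = 1/√(0.638799) = 1.251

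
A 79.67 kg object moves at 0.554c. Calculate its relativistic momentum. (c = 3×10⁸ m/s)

γ = 1/√(1 - 0.554²) = 1.201
v = 0.554 × 3×10⁸ = 1.662×10⁸ m/s
p = γmv = 1.201 × 79.67 × 1.662×10⁸ = 1.590×10¹⁰ kg·m/s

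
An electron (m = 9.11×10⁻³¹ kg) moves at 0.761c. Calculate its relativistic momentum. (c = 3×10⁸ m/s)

γ = 1/√(1 - 0.761²) = 1.5414
v = 0.761 × 3×10⁸ = 2.283×10⁸ m/s
p = γmv = 1.5414 × 9.11×10⁻³¹ × 2.283×10⁸ = 3.206×10⁻²² kg·m/s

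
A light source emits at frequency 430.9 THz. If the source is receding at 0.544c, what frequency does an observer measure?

β = v/c = 0.544
(1-β)/(1+β) = 0.456/1.544 = 0.2953
Doppler factor = √(0.2953) = 0.5434
f_obs = 430.9 × 0.5434 = 234.2 THz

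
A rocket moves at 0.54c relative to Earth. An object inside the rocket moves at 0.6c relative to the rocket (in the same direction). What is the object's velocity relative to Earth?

u = (u' + v)/(1 + u'v/c²)
Numerator: 0.6 + 0.54 = 1.14
Denominator: 1 + 0.324 = 1.324
u = 1.14/1.324 = 0.8610c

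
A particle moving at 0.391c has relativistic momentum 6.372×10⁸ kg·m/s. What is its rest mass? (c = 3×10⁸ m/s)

γ = 1/√(1 - 0.391²) = 1.0865
v = 0.391 × 3×10⁸ = 1.173×10⁸ m/s
m = p/(γv) = 6.372×10⁸/(1.0865 × 1.173×10⁸) = 5.000 kg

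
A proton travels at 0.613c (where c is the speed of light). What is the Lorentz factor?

v/c = 0.613, so (v/c)² = 0.375769
1 - (v/c)² = 0.624231
γ = 1/√(0.624231) = 1.266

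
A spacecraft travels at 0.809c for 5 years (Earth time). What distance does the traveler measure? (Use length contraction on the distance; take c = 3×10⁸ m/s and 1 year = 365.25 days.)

Earth distance: d = v × t = 0.809c × 5 yr = 3.8295×10¹⁶ m
γ = 1.7012
d' = d/γ = 3.8295×10¹⁶/1.7012 = 2.251×10¹⁶ m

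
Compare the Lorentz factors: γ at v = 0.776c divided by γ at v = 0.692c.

γ₁ = 1/√(1 - 0.776²) = 1.5855
γ₂ = 1/√(1 - 0.692²) = 1.3852
γ₁/γ₂ = 1.5855/1.3852 = 1.145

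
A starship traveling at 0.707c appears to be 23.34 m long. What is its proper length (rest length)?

Contracted length L = 23.34 m
γ = 1/√(1 - 0.707²) = 1.414
L₀ = γL = 1.414 × 23.34 = 33.00 m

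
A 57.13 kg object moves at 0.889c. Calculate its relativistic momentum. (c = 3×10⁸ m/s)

γ = 1/√(1 - 0.889²) = 2.1838
v = 0.889 × 3×10⁸ = 2.667×10⁸ m/s
p = γmv = 2.1838 × 57.13 × 2.667×10⁸ = 3.327×10¹⁰ kg·m/s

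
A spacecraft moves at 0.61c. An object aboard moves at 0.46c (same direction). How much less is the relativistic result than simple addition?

Classical: u' + v = 0.46 + 0.61 = 1.07c
Relativistic: u = (0.46 + 0.61)/(1 + 0.2806) = 1.07/1.2806 = 0.8355c
Difference: 1.07 - 0.8355 = 0.2345c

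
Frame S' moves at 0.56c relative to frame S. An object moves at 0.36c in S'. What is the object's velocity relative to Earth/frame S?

u = (u' + v)/(1 + u'v/c²)
Numerator: 0.36 + 0.56 = 0.92
Denominator: 1 + 0.2016 = 1.2016
u = 0.92/1.2016 = 0.7656c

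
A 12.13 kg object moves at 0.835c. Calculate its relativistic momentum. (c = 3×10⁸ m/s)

γ = 1/√(1 - 0.835²) = 1.8174
v = 0.835 × 3×10⁸ = 2.505×10⁸ m/s
p = γmv = 1.8174 × 12.13 × 2.505×10⁸ = 5.522×10⁹ kg·m/s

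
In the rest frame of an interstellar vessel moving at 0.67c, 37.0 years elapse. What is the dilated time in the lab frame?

Proper time Δt₀ = 37.0 years
γ = 1/√(1 - 0.67²) = 1.347
Δt = γΔt₀ = 1.347 × 37.0 = 49.84 years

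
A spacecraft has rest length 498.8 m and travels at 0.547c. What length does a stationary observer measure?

Proper length L₀ = 498.8 m
γ = 1/√(1 - 0.547²) = 1.19455
L = L₀/γ = 498.8/1.19455 = 417.6 m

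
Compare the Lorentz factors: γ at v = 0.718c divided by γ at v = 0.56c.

γ₁ = 1/√(1 - 0.718²) = 1.4367
γ₂ = 1/√(1 - 0.56²) = 1.2070
γ₁/γ₂ = 1.4367/1.2070 = 1.190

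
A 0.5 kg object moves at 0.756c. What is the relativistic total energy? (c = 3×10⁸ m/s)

γ = 1/√(1 - 0.756²) = 1.5277
mc² = 0.5 × (3×10⁸)² = 4.500×10¹⁶ J
E = γmc² = 1.5277 × 4.500×10¹⁶ = 6.875×10¹⁶ J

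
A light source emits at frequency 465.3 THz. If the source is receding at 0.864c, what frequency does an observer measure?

β = v/c = 0.864
(1-β)/(1+β) = 0.136/1.864 = 0.07296
Doppler factor = √(0.07296) = 0.2701
f_obs = 465.3 × 0.2701 = 125.7 THz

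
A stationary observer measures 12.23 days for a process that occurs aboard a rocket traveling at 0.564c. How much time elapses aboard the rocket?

Dilated time Δt = 12.23 days
γ = 1/√(1 - 0.564²) = 1.211
Δt₀ = Δt/γ = 12.23/1.211 = 10.10 days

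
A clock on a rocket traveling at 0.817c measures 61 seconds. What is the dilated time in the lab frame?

Proper time Δt₀ = 61 seconds
γ = 1/√(1 - 0.817²) = 1.734
Δt = γΔt₀ = 1.734 × 61 = 105.8 seconds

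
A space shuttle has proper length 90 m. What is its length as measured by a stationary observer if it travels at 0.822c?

Proper length L₀ = 90 m
γ = 1/√(1 - 0.822²) = 1.756
L = L₀/γ = 90/1.756 = 51.25 m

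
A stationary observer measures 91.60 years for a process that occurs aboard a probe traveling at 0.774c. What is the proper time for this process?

Dilated time Δt = 91.60 years
γ = 1/√(1 - 0.774²) = 1.5793
Δt₀ = Δt/γ = 91.60/1.5793 = 58.00 years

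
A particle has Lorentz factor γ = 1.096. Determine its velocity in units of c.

From γ = 1/√(1 - v²/c²):
1/γ² = 1/1.096² = 0.8325
v²/c² = 1 - 0.8325 = 0.1675
v/c = √(0.1675) = 0.4093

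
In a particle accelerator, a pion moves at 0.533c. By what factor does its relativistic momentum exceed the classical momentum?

p_rel = γmv, p_class = mv
Ratio = γ = 1/√(1 - 0.533²)
= 1/√(0.715911) = 1.182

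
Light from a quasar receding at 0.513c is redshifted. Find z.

β = 0.513
(1+β)/(1-β) = 1.513/0.487 = 3.1068
√(3.1068) = 1.7626
z = 1.7626 - 1 = 0.7626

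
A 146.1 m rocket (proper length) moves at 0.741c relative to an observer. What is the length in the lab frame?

Proper length L₀ = 146.1 m
γ = 1/√(1 - 0.741²) = 1.4892
L = L₀/γ = 146.1/1.4892 = 98.11 m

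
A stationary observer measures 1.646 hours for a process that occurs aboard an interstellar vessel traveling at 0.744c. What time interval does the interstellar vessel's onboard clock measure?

Dilated time Δt = 1.646 hours
γ = 1/√(1 - 0.744²) = 1.497
Δt₀ = Δt/γ = 1.646/1.497 = 1.100 hours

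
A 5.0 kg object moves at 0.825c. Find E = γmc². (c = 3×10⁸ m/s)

γ = 1/√(1 - 0.825²) = 1.7695
mc² = 5.0 × (3×10⁸)² = 4.500×10¹⁷ J
E = γmc² = 1.7695 × 4.500×10¹⁷ = 7.963×10¹⁷ J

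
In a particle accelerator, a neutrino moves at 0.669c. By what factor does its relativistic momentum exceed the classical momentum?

p_rel = γmv, p_class = mv
Ratio = γ = 1/√(1 - 0.669²)
= 1/√(0.552439) = 1.345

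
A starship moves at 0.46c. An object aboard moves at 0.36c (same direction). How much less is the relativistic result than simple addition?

Classical: u' + v = 0.36 + 0.46 = 0.82c
Relativistic: u = (0.36 + 0.46)/(1 + 0.1656) = 0.82/1.1656 = 0.7035c
Difference: 0.82 - 0.7035 = 0.1165c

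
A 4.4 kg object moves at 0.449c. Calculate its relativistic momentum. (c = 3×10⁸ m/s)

γ = 1/√(1 - 0.449²) = 1.1192
v = 0.449 × 3×10⁸ = 1.347×10⁸ m/s
p = γmv = 1.1192 × 4.4 × 1.347×10⁸ = 6.633×10⁸ kg·m/s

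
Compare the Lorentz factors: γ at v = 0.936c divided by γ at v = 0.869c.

γ₁ = 1/√(1 - 0.936²) = 2.841
γ₂ = 1/√(1 - 0.869²) = 2.021
γ₁/γ₂ = 2.841/2.021 = 1.406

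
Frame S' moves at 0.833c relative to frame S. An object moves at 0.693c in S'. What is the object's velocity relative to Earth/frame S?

u = (u' + v)/(1 + u'v/c²)
Numerator: 0.693 + 0.833 = 1.526
Denominator: 1 + 0.577269 = 1.577269
u = 1.526/1.577269 = 0.9675c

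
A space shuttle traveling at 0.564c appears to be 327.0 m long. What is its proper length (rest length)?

Contracted length L = 327.0 m
γ = 1/√(1 - 0.564²) = 1.211
L₀ = γL = 1.211 × 327.0 = 396.0 m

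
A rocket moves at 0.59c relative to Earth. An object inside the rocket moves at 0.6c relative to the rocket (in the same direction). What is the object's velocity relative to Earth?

u = (u' + v)/(1 + u'v/c²)
Numerator: 0.6 + 0.59 = 1.19
Denominator: 1 + 0.354 = 1.354
u = 1.19/1.354 = 0.8789c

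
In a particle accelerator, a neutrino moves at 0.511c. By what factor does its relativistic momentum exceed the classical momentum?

p_rel = γmv, p_class = mv
Ratio = γ = 1/√(1 - 0.511²)
= 1/√(0.738879) = 1.163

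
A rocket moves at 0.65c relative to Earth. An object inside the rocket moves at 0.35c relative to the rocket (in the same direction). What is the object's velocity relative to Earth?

u = (u' + v)/(1 + u'v/c²)
Numerator: 0.35 + 0.65 = 1
Denominator: 1 + 0.2275 = 1.2275
u = 1/1.2275 = 0.8147c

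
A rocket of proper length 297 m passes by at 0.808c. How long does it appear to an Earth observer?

Proper length L₀ = 297 m
γ = 1/√(1 - 0.808²) = 1.697
L = L₀/γ = 297/1.697 = 175.0 m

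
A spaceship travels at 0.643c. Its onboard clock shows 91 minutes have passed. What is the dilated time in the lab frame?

Proper time Δt₀ = 91 minutes
γ = 1/√(1 - 0.643²) = 1.306
Δt = γΔt₀ = 1.306 × 91 = 118.8 minutes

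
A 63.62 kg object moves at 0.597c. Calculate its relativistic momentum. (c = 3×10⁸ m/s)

γ = 1/√(1 - 0.597²) = 1.2465
v = 0.597 × 3×10⁸ = 1.791×10⁸ m/s
p = γmv = 1.2465 × 63.62 × 1.791×10⁸ = 1.420×10¹⁰ kg·m/s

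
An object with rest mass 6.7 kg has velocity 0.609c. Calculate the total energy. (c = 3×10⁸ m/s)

γ = 1/√(1 - 0.609²) = 1.26076
mc² = 6.7 × (3×10⁸)² = 6.030×10¹⁷ J
E = γmc² = 1.26076 × 6.030×10¹⁷ = 7.602×10¹⁷ J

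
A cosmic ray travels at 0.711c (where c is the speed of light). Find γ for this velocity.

v/c = 0.711, so (v/c)² = 0.505521
1 - (v/c)² = 0.494479
γ = 1/√(0.494479) = 1.422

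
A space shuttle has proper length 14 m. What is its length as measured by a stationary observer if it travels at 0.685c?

Proper length L₀ = 14 m
γ = 1/√(1 - 0.685²) = 1.373
L = L₀/γ = 14/1.373 = 10.20 m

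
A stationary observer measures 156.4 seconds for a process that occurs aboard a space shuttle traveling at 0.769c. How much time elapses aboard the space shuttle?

Dilated time Δt = 156.4 seconds
γ = 1/√(1 - 0.769²) = 1.5643
Δt₀ = Δt/γ = 156.4/1.5643 = 99.98 seconds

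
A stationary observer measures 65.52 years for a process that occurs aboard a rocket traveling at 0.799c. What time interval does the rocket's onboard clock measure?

Dilated time Δt = 65.52 years
γ = 1/√(1 - 0.799²) = 1.663
Δt₀ = Δt/γ = 65.52/1.663 = 39.40 years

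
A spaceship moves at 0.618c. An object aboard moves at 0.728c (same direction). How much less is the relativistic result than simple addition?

Classical: u' + v = 0.728 + 0.618 = 1.346c
Relativistic: u = (0.728 + 0.618)/(1 + 0.449904) = 1.346/1.449904 = 0.9283c
Difference: 1.346 - 0.9283 = 0.4177c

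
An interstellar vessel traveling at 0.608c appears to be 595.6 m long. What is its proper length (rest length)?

Contracted length L = 595.6 m
γ = 1/√(1 - 0.608²) = 1.2595
L₀ = γL = 1.2595 × 595.6 = 750.2 m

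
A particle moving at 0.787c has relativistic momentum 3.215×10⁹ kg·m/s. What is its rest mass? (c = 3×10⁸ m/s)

γ = 1/√(1 - 0.787²) = 1.6209
v = 0.787 × 3×10⁸ = 2.361×10⁸ m/s
m = p/(γv) = 3.215×10⁹/(1.6209 × 2.361×10⁸) = 8.401 kg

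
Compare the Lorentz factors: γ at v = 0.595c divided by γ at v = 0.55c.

γ₁ = 1/√(1 - 0.595²) = 1.244
γ₂ = 1/√(1 - 0.55²) = 1.197
γ₁/γ₂ = 1.244/1.197 = 1.039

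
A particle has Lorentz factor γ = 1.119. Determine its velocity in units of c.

From γ = 1/√(1 - v²/c²):
1/γ² = 1/1.119² = 0.7986
v²/c² = 1 - 0.7986 = 0.2014
v/c = √(0.2014) = 0.4488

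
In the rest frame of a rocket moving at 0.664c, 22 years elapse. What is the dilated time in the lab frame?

Proper time Δt₀ = 22 years
γ = 1/√(1 - 0.664²) = 1.3374
Δt = γΔt₀ = 1.3374 × 22 = 29.42 years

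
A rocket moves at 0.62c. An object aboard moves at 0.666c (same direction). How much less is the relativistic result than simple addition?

Classical: u' + v = 0.666 + 0.62 = 1.286c
Relativistic: u = (0.666 + 0.62)/(1 + 0.41292) = 1.286/1.41292 = 0.9102c
Difference: 1.286 - 0.9102 = 0.3758c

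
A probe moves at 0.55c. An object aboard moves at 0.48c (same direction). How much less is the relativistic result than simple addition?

Classical: u' + v = 0.48 + 0.55 = 1.03c
Relativistic: u = (0.48 + 0.55)/(1 + 0.264) = 1.03/1.264 = 0.8149c
Difference: 1.03 - 0.8149 = 0.2151c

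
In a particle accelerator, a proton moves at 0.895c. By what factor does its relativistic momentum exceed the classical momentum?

p_rel = γmv, p_class = mv
Ratio = γ = 1/√(1 - 0.895²)
= 1/√(0.198975) = 2.242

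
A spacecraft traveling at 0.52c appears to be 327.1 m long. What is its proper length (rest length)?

Contracted length L = 327.1 m
γ = 1/√(1 - 0.52²) = 1.1707
L₀ = γL = 1.1707 × 327.1 = 382.9 m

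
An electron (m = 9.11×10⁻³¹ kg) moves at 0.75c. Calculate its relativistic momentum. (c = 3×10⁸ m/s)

γ = 1/√(1 - 0.75²) = 1.512
v = 0.75 × 3×10⁸ = 2.250×10⁸ m/s
p = γmv = 1.512 × 9.11×10⁻³¹ × 2.250×10⁸ = 3.099×10⁻²² kg·m/s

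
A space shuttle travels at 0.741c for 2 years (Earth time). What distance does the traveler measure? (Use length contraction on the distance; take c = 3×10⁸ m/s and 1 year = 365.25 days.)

Earth distance: d = v × t = 0.741c × 2 yr = 1.403×10¹⁶ m
γ = 1.489
d' = d/γ = 1.403×10¹⁶/1.489 = 9.422×10¹⁵ m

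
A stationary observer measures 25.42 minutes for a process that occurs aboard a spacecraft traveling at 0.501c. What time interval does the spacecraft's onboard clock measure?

Dilated time Δt = 25.42 minutes
γ = 1/√(1 - 0.501²) = 1.1555
Δt₀ = Δt/γ = 25.42/1.1555 = 22.00 minutes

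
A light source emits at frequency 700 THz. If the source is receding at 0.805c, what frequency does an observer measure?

β = v/c = 0.805
(1-β)/(1+β) = 0.195/1.805 = 0.10803
Doppler factor = √(0.10803) = 0.3287
f_obs = 700 × 0.3287 = 230.1 THz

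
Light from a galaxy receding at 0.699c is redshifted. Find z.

β = 0.699
(1+β)/(1-β) = 1.699/0.301 = 5.645
√(5.645) = 2.376
z = 2.376 - 1 = 1.376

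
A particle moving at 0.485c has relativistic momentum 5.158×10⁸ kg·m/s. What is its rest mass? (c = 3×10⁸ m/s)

γ = 1/√(1 - 0.485²) = 1.1435
v = 0.485 × 3×10⁸ = 1.455×10⁸ m/s
m = p/(γv) = 5.158×10⁸/(1.1435 × 1.455×10⁸) = 3.100 kg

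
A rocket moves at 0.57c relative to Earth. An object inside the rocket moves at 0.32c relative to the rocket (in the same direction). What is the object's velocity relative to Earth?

u = (u' + v)/(1 + u'v/c²)
Numerator: 0.32 + 0.57 = 0.89
Denominator: 1 + 0.1824 = 1.1824
u = 0.89/1.1824 = 0.7527c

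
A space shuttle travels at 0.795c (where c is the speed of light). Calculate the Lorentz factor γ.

v/c = 0.795, so (v/c)² = 0.632025
1 - (v/c)² = 0.367975
γ = 1/√(0.367975) = 1.649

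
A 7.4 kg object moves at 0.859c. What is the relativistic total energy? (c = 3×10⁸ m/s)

γ = 1/√(1 - 0.859²) = 1.953
mc² = 7.4 × (3×10⁸)² = 6.660×10¹⁷ J
E = γmc² = 1.953 × 6.660×10¹⁷ = 1.301×10¹⁸ J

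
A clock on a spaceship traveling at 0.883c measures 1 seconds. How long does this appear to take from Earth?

Proper time Δt₀ = 1 seconds
γ = 1/√(1 - 0.883²) = 2.131
Δt = γΔt₀ = 2.131 × 1 = 2.131 seconds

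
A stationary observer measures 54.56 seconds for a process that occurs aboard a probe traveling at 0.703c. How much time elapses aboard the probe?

Dilated time Δt = 54.56 seconds
γ = 1/√(1 - 0.703²) = 1.4061
Δt₀ = Δt/γ = 54.56/1.4061 = 38.80 seconds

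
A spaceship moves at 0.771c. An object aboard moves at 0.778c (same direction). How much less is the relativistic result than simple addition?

Classical: u' + v = 0.778 + 0.771 = 1.549c
Relativistic: u = (0.778 + 0.771)/(1 + 0.599838) = 1.549/1.599838 = 0.9682c
Difference: 1.549 - 0.9682 = 0.5808c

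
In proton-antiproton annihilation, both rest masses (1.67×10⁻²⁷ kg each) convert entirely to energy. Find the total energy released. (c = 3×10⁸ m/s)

Both particles have the same rest mass, so total mass = 2m
E = 2m·c² = 2 × 1.67×10⁻²⁷ × (3×10⁸)²
= 2 × 1.67×10⁻²⁷ × 9×10¹⁶
= 3.006×10⁻¹⁰ J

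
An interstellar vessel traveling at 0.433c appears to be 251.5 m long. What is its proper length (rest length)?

Contracted length L = 251.5 m
γ = 1/√(1 - 0.433²) = 1.1094
L₀ = γL = 1.1094 × 251.5 = 279.0 m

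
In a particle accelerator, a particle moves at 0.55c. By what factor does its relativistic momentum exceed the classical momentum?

p_rel = γmv, p_class = mv
Ratio = γ = 1/√(1 - 0.55²)
= 1/√(0.6975) = 1.197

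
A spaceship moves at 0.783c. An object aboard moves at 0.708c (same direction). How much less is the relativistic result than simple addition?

Classical: u' + v = 0.708 + 0.783 = 1.491c
Relativistic: u = (0.708 + 0.783)/(1 + 0.554364) = 1.491/1.554364 = 0.9592c
Difference: 1.491 - 0.9592 = 0.5318c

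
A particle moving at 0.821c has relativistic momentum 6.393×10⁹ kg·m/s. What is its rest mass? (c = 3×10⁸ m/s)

γ = 1/√(1 - 0.821²) = 1.752
v = 0.821 × 3×10⁸ = 2.463×10⁸ m/s
m = p/(γv) = 6.393×10⁹/(1.752 × 2.463×10⁸) = 14.82 kg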